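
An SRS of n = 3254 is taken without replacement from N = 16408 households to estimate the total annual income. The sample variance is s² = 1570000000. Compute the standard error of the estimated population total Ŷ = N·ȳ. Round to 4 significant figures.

1.020 × 10^7

Var(Ŷ) = N²·Var(ȳ) = N²·(1 − n/N)·s²/n.
f = 3254/16408 = 0.19831789; Var(ȳ) = 0.80168211·1570000000/3254 = 386798.07.
Var(Ŷ) = 16408² · 386798.07 = 1.0413473 × 10^14.
SE(Ŷ) = √(1.0413473 × 10^14) = 1.020 × 10^7.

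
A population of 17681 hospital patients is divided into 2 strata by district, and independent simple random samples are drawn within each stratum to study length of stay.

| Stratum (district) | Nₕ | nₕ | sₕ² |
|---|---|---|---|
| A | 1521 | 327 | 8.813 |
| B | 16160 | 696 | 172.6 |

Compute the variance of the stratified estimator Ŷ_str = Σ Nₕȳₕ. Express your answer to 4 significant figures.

6.202 × 10^7

Var(Ŷ_str) = Σₕ Nₕ²(1 − fₕ)sₕ²/nₕ.
A: 1521²·(1 − 327/1521)·8.813/327 = 48945.138.
B: 16160²·(1 − 696/16160)·172.6/696 = 6.1971891 × 10^7.
Sum = 6.2020836 × 10^7.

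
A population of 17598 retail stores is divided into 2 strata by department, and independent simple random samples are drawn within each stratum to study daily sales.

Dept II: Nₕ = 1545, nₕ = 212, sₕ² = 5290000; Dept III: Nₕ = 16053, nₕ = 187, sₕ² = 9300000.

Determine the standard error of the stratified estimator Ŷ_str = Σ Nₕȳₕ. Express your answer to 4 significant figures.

Var(Ŷ_str) = Σₕ Nₕ²(1 − fₕ)sₕ²/nₕ.
Dept II: 1545²·(1 − 212/1545)·5290000/212 = 5.1389979 × 10^10.
Dept III: 16053²·(1 − 187/16053)·9300000/187 = 1.2666744 × 10^13.
Sum = 1.2718134 × 10^13.
SE = √(1.2718134 × 10^13) = 3.566 × 10^6.

3.566 × 10^6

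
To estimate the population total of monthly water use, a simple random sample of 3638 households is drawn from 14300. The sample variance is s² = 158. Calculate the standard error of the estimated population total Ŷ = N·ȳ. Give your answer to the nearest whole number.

Var(Ŷ) = N²·Var(ȳ) = N²·(1 − n/N)·s²/n.
f = 3638/14300 = 0.25440559; Var(ȳ) = 0.74559441·158/3638 = 0.032381505.
Var(Ŷ) = 14300² · 0.032381505 = 6.621694 × 10^6.
SE(Ŷ) = √(6.621694 × 10^6) = 2573.

2573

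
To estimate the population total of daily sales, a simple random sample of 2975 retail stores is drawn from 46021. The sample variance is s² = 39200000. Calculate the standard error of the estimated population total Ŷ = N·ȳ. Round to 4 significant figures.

Var(Ŷ) = N²·Var(ȳ) = N²·(1 − n/N)·s²/n.
f = 2975/46021 = 0.06464440; Var(ȳ) = 0.93535560·39200000/2975 = 12324.686.
Var(Ŷ) = 46021² · 12324.686 = 2.6102852 × 10^13.
SE(Ŷ) = √(2.6102852 × 10^13) = 5.109 × 10^6.

5.109 × 10^6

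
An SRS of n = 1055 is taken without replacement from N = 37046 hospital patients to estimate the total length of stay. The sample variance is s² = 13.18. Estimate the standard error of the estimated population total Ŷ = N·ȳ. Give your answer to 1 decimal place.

4081.3

Var(Ŷ) = N²·Var(ȳ) = N²·(1 − n/N)·s²/n.
f = 1055/37046 = 0.02847811; Var(ȳ) = 0.97152189·13.18/1055 = 0.012137117.
Var(Ŷ) = 37046² · 0.012137117 = 1.6657054 × 10^7.
SE(Ŷ) = √(1.6657054 × 10^7) = 4081.3.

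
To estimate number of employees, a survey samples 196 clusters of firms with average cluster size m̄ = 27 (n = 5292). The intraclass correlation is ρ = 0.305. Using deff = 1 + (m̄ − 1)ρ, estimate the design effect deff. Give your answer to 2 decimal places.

deff = 1 + (27 − 1)·0.305 = 1 + 7.93 = 8.93.

8.93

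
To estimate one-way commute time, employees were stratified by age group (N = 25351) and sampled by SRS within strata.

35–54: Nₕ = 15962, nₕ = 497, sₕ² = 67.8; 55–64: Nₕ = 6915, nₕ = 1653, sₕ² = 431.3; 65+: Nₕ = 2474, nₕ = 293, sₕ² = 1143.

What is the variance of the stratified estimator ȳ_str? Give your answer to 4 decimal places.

Var(ȳ_str) = Σₕ Wₕ²(1 − fₕ)sₕ²/nₕ with Wₕ = Nₕ/N, N = 25351.
35–54: Wₕ = 0.62963986; term = 0.62963986²·(1 − 0.03113645)·67.8/497 = 0.05239868.
55–64: Wₕ = 0.27277030; term = 0.27277030²·(1 − 0.23904555)·431.3/1653 = 0.014772685.
65+: Wₕ = 0.09758984; term = 0.09758984²·(1 − 0.11843169)·1143/293 = 0.032752449.
Sum = 0.099923814.

0.0999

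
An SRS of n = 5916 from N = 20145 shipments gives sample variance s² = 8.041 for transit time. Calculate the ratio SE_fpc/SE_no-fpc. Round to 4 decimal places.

0.8404

f = n/N = 5916/20145 = 0.29367089.
SE_no-fpc = √(s²/n) = 0.036867267; SE_fpc = √((1−f)s²/n) = 0.030984501.
Ratio = √(1−f) = 0.84043388.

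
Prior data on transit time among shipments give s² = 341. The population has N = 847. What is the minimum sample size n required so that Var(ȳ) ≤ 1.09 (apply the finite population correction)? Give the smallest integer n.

229

Without fpc, n₀ = s²/D = 341/1.09 = 312.8440.
With fpc, (1 − n/N)·s²/n ≤ D requires n ≥ n₀/(1 + n₀/N) = 312.8440/(1 + 312.8440/847) = 228.4608.
Rounding up, n = 229.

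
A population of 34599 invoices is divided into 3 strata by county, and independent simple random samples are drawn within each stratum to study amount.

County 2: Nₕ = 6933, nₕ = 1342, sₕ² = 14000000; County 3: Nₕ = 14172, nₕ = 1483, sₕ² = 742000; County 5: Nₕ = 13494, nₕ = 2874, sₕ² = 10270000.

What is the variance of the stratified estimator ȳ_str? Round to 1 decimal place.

840.7

Var(ȳ_str) = Σₕ Wₕ²(1 − fₕ)sₕ²/nₕ with Wₕ = Nₕ/N, N = 34599.
County 2: Wₕ = 0.20038151; term = 0.20038151²·(1 − 0.19356700)·14000000/1342 = 337.79959.
County 3: Wₕ = 0.40960721; term = 0.40960721²·(1 − 0.10464296)·742000/1483 = 75.161286.
County 5: Wₕ = 0.39001127; term = 0.39001127²·(1 − 0.21298355)·10270000/2874 = 427.78131.
Sum = 840.74219.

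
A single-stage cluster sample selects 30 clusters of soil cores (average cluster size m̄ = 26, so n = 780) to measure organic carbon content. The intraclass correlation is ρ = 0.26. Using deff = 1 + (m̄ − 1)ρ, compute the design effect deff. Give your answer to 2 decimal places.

deff = 1 + (26 − 1)·0.26 = 1 + 6.5 = 7.5.

7.50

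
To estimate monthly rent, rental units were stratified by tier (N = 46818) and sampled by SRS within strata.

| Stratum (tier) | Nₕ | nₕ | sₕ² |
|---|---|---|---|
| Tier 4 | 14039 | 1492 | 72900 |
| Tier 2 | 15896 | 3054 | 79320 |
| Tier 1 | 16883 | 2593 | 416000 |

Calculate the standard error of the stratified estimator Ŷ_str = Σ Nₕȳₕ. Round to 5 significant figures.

Var(Ŷ_str) = Σₕ Nₕ²(1 − fₕ)sₕ²/nₕ.
Tier 4: 14039²·(1 − 1492/14039)·72900/1492 = 8.6066626 × 10^9.
Tier 2: 15896²·(1 − 3054/15896)·79320/3054 = 5.3019325 × 10^9.
Tier 1: 16883²·(1 − 2593/16883)·416000/2593 = 3.8705498 × 10^10.
Sum = 5.2614093 × 10^10.
SE = √(5.2614093 × 10^10) = 229380.

229380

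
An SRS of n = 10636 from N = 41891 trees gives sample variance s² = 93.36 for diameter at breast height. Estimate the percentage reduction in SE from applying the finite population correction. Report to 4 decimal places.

f = n/N = 10636/41891 = 0.25389702.
SE_no-fpc = √(s²/n) = 0.093689572; SE_fpc = √((1−f)s²/n) = 0.080926479.
Ratio = √(1−f) = 0.86377253. Reduction = 100·(1 − 0.86377253) = 13.6227%.

13.6227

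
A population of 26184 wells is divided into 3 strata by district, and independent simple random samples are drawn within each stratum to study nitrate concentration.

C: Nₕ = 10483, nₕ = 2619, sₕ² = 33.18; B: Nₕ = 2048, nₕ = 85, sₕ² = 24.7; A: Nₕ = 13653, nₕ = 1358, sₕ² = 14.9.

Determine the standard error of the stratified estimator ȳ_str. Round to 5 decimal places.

0.07690

Var(ȳ_str) = Σₕ Wₕ²(1 − fₕ)sₕ²/nₕ with Wₕ = Nₕ/N, N = 26184.
C: Wₕ = 0.40035900; term = 0.40035900²·(1 − 0.24983306)·33.18/2619 = 0.001523344.
B: Wₕ = 0.07821570; term = 0.07821570²·(1 − 0.04150391)·24.7/85 = 0.0017039478.
A: Wₕ = 0.52142530; term = 0.52142530²·(1 − 0.09946532)·14.9/1358 = 0.0026864028.
Sum = 0.0059136946.
SE = √(0.0059136946) = 0.07690.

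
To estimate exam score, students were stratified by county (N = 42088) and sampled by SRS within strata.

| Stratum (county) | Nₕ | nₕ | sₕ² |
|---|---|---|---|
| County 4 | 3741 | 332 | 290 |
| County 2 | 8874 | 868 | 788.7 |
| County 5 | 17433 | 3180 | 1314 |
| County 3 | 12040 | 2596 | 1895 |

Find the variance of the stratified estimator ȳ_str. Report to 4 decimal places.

0.1475

Var(ȳ_str) = Σₕ Wₕ²(1 − fₕ)sₕ²/nₕ with Wₕ = Nₕ/N, N = 42088.
County 4: Wₕ = 0.08888519; term = 0.08888519²·(1 − 0.08874632)·290/332 = 0.006288659.
County 2: Wₕ = 0.21084395; term = 0.21084395²·(1 − 0.09781384)·788.7/868 = 0.0364427.
County 5: Wₕ = 0.41420357; term = 0.41420357²·(1 − 0.18241267)·1314/3180 = 0.057960228.
County 3: Wₕ = 0.28606729; term = 0.28606729²·(1 − 0.21561462)·1895/2596 = 0.046856561.
Sum = 0.14754815.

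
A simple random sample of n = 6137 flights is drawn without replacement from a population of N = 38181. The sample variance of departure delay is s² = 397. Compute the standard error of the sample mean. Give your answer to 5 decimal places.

Under SRS without replacement, Var(ȳ) = (1 − f)·s²/n with f = n/N = 6137/38181 = 0.16073440.
Var(ȳ) = (1 − 0.16073440)·397/6137 = 0.83926560·0.064689588 = 0.054291746.
SE(ȳ) = √(0.054291746) = 0.23301.

0.23301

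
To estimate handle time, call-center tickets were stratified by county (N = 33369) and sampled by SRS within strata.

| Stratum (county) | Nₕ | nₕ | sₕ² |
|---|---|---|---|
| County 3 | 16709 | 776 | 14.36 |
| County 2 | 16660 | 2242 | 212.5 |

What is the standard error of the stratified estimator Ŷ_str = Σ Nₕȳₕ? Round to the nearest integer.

5262

Var(Ŷ_str) = Σₕ Nₕ²(1 − fₕ)sₕ²/nₕ.
County 3: 16709²·(1 − 776/16709)·14.36/776 = 4.9265255 × 10^6.
County 2: 16660²·(1 − 2242/16660)·212.5/2242 = 2.2766871 × 10^7.
Sum = 2.7693397 × 10^7.
SE = √(2.7693397 × 10^7) = 5262.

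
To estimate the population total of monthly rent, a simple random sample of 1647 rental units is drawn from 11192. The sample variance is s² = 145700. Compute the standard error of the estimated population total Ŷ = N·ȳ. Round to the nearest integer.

97213

Var(Ŷ) = N²·Var(ȳ) = N²·(1 − n/N)·s²/n.
f = 1647/11192 = 0.14715868; Var(ȳ) = 0.85284132·145700/1647 = 75.445646.
Var(Ŷ) = 11192² · 75.445646 = 9.4503868 × 10^9.
SE(Ŷ) = √(9.4503868 × 10^9) = 97213.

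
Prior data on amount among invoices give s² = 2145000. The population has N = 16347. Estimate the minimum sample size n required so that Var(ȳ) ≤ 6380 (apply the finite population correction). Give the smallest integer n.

330

Without fpc, n₀ = s²/D = 2145000/6380 = 336.2069.
With fpc, (1 − n/N)·s²/n ≤ D requires n ≥ n₀/(1 + n₀/N) = 336.2069/(1 + 336.2069/16347) = 329.4315.
Rounding up, n = 330.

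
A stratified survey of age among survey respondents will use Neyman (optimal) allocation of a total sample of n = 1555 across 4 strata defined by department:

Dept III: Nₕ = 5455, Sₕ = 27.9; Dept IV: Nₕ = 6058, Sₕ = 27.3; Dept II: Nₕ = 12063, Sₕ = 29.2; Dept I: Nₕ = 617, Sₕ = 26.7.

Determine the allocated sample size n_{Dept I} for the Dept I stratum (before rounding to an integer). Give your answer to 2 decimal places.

37.33

Neyman allocation: nₕ = n·NₕSₕ / Σⱼ NⱼSⱼ.
Σ NⱼSⱼ = 5455·27.9 + 6058·27.3 + 12063·29.2 + 617·26.7 = 686291.4.
n_{Dept I} = 1555·617·26.7 / 686291.4 = 37.33.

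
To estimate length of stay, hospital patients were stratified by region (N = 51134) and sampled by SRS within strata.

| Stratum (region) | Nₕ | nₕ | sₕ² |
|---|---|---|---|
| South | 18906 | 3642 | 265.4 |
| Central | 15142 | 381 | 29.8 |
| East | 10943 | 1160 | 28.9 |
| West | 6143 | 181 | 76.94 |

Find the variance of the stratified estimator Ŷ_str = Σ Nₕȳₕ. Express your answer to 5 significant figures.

5.6747 × 10^7

Var(Ŷ_str) = Σₕ Nₕ²(1 − fₕ)sₕ²/nₕ.
South: 18906²·(1 − 3642/18906)·265.4/3642 = 2.1029502 × 10^7.
Central: 15142²·(1 − 381/15142)·29.8/381 = 1.7481968 × 10^7.
East: 10943²·(1 − 1160/10943)·28.9/1160 = 2.6671553 × 10^6.
West: 6143²·(1 − 181/6143)·76.94/181 = 1.5568476 × 10^7.
Sum = 5.6747101 × 10^7.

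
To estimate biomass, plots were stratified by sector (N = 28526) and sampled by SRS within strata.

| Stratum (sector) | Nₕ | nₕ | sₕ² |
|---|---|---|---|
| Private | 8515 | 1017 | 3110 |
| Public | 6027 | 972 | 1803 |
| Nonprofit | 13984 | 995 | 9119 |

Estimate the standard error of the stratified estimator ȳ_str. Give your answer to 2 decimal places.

Var(ȳ_str) = Σₕ Wₕ²(1 − fₕ)sₕ²/nₕ with Wₕ = Nₕ/N, N = 28526.
Private: Wₕ = 0.29849961; term = 0.29849961²·(1 − 0.11943629)·3110/1017 = 0.23993178.
Public: Wₕ = 0.21128094; term = 0.21128094²·(1 − 0.16127427)·1803/972 = 0.069449649.
Nonprofit: Wₕ = 0.49021945; term = 0.49021945²·(1 − 0.07115275)·9119/995 = 2.0457356.
Sum = 2.355117.
SE = √(2.355117) = 1.53.

1.53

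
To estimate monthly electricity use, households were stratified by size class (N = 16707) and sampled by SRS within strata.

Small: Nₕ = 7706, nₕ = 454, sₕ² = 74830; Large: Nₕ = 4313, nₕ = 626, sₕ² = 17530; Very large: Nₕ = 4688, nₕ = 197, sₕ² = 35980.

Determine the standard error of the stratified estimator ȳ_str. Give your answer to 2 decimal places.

Var(ȳ_str) = Σₕ Wₕ²(1 − fₕ)sₕ²/nₕ with Wₕ = Nₕ/N, N = 16707.
Small: Wₕ = 0.46124379; term = 0.46124379²·(1 − 0.05891513)·74830/454 = 32.999681.
Large: Wₕ = 0.25815526; term = 0.25815526²·(1 − 0.14514259)·17530/626 = 1.5953767.
Very large: Wₕ = 0.28060095; term = 0.28060095²·(1 − 0.04202218)·35980/197 = 13.776175.
Sum = 48.371233.
SE = √(48.371233) = 6.95.

6.95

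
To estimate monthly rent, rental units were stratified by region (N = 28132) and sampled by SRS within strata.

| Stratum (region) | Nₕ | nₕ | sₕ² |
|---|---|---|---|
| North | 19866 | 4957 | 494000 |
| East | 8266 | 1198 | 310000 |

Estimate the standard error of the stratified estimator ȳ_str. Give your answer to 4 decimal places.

Var(ȳ_str) = Σₕ Wₕ²(1 − fₕ)sₕ²/nₕ with Wₕ = Nₕ/N, N = 28132.
North: Wₕ = 0.70617091; term = 0.70617091²·(1 − 0.24952180)·494000/4957 = 37.296301.
East: Wₕ = 0.29382909; term = 0.29382909²·(1 − 0.14493104)·310000/1198 = 19.102737.
Sum = 56.399038.
SE = √(56.399038) = 7.5099.

7.5099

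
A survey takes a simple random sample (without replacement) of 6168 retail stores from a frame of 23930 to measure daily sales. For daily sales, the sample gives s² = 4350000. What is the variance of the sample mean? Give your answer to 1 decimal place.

Under SRS without replacement, Var(ȳ) = (1 − f)·s²/n with f = n/N = 6168/23930 = 0.25775178.
Var(ȳ) = (1 − 0.25775178)·4350000/6168 = 0.74224822·705.25292 = 523.47273.

523.5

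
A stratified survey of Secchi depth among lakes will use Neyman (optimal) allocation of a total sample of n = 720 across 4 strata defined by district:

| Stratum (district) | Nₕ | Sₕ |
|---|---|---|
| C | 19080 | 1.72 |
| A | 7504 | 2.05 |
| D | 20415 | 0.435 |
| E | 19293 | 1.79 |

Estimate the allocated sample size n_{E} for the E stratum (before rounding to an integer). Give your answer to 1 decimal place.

271.4

Neyman allocation: nₕ = n·NₕSₕ / Σⱼ NⱼSⱼ.
Σ NⱼSⱼ = 19080·1.72 + 7504·2.05 + 20415·0.435 + 19293·1.79 = 91615.795.
n_{E} = 720·19293·1.79 / 91615.795 = 271.4.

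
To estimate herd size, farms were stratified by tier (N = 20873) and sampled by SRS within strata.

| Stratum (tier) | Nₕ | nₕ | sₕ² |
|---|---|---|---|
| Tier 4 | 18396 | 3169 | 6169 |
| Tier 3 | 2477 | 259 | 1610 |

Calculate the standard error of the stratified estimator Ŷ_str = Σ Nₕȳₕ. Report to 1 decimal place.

24071.7

Var(Ŷ_str) = Σₕ Nₕ²(1 − fₕ)sₕ²/nₕ.
Tier 4: 18396²·(1 − 3169/18396)·6169/3169 = 5.4529345 × 10^8.
Tier 3: 2477²·(1 − 259/2477)·1610/259 = 3.4151805 × 10^7.
Sum = 5.7944526 × 10^8.
SE = √(5.7944526 × 10^8) = 24071.7.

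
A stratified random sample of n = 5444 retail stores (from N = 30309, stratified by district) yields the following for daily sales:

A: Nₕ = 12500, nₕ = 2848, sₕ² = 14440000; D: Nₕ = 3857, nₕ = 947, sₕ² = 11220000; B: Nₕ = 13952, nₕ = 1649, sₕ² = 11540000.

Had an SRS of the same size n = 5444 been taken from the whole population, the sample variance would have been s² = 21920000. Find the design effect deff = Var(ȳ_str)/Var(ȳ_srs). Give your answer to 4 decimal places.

Var(ȳ_str) = Σ Wₕ²(1−fₕ)sₕ²/nₕ with Wₕ = Nₕ/30309:
  A: (12500/30309)²·(1−2848/12500)·14440000/2848 = 665.90353
  D: (3857/30309)²·(1−947/3857)·11220000/947 = 144.75791
  B: (13952/30309)²·(1−1649/13952)·11540000/1649 = 1307.6437
  → Var(ȳ_str) = 2118.3051.
Var(ȳ_srs) = (1 − 5444/30309)·21920000/5444 = 3303.2336.
deff = 2118.3051 / 3303.2336 = 0.6413.

0.6413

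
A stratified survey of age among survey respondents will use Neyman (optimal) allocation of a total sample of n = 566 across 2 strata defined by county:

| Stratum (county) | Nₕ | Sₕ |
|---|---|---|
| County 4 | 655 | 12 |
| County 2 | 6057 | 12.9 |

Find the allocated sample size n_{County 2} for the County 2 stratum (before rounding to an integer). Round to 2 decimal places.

514.27

Neyman allocation: nₕ = n·NₕSₕ / Σⱼ NⱼSⱼ.
Σ NⱼSⱼ = 655·12 + 6057·12.9 = 85995.3.
n_{County 2} = 566·6057·12.9 / 85995.3 = 514.27.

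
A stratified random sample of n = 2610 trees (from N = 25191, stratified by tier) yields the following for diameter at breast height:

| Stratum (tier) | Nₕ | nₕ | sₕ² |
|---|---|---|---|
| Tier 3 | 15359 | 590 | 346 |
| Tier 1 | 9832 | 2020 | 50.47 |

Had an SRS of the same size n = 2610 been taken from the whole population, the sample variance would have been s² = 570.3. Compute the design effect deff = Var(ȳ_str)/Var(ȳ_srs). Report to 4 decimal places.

Var(ȳ_str) = Σ Wₕ²(1−fₕ)sₕ²/nₕ with Wₕ = Nₕ/25191:
  Tier 3: (15359/25191)²·(1−590/15359)·346/590 = 0.20962704
  Tier 1: (9832/25191)²·(1−2020/9832)·50.47/2020 = 0.0030240936
  → Var(ȳ_str) = 0.21265113.
Var(ȳ_srs) = (1 − 2610/25191)·570.3/2610 = 0.19586671.
deff = 0.21265113 / 0.19586671 = 1.0857.

1.0857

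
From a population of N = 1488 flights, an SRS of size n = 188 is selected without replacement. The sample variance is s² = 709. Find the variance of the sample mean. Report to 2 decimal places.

3.29

Under SRS without replacement, Var(ȳ) = (1 − f)·s²/n with f = n/N = 188/1488 = 0.12634409.
Var(ȳ) = (1 − 0.12634409)·709/188 = 0.87365591·3.7712766 = 3.2947981.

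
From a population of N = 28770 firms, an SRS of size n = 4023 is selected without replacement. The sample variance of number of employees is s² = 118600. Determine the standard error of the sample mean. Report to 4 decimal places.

Under SRS without replacement, Var(ȳ) = (1 − f)·s²/n with f = n/N = 4023/28770 = 0.13983316.
Var(ȳ) = (1 − 0.13983316)·118600/4023 = 0.86016684·29.480487 = 25.358138.
SE(ȳ) = √(25.358138) = 5.0357.

5.0357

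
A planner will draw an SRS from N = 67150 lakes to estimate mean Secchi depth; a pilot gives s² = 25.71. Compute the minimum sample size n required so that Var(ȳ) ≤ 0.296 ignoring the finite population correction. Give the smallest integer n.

Without fpc, n₀ = s²/D = 25.71/0.296 = 86.8581.
Rounding up, n = 87.

87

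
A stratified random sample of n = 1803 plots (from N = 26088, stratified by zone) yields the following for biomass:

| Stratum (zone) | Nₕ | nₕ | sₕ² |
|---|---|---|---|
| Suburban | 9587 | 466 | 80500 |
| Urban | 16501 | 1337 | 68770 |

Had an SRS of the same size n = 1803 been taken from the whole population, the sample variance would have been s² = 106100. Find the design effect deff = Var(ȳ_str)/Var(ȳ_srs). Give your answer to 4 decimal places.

0.7504

Var(ȳ_str) = Σ Wₕ²(1−fₕ)sₕ²/nₕ with Wₕ = Nₕ/26088:
  Suburban: (9587/26088)²·(1−466/9587)·80500/466 = 22.19492
  Urban: (16501/26088)²·(1−1337/16501)·68770/1337 = 18.910808
  → Var(ȳ_str) = 41.105728.
Var(ȳ_srs) = (1 − 1803/26088)·106100/1803 = 54.779363.
deff = 41.105728 / 54.779363 = 0.7504.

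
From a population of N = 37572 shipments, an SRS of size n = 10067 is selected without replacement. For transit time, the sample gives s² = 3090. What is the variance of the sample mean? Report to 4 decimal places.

0.2247

Under SRS without replacement, Var(ȳ) = (1 − f)·s²/n with f = n/N = 10067/37572 = 0.26793889.
Var(ȳ) = (1 − 0.26793889)·3090/10067 = 0.73206111·0.30694348 = 0.22470138.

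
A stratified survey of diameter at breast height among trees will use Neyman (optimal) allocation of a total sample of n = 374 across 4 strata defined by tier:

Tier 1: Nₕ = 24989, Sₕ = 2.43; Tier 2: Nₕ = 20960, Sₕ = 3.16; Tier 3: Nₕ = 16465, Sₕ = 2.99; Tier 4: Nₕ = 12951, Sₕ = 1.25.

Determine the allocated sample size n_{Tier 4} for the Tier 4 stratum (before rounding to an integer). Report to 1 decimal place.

Neyman allocation: nₕ = n·NₕSₕ / Σⱼ NⱼSⱼ.
Σ NⱼSⱼ = 24989·2.43 + 20960·3.16 + 16465·2.99 + 12951·1.25 = 192375.97.
n_{Tier 4} = 374·12951·1.25 / 192375.97 = 31.5.

31.5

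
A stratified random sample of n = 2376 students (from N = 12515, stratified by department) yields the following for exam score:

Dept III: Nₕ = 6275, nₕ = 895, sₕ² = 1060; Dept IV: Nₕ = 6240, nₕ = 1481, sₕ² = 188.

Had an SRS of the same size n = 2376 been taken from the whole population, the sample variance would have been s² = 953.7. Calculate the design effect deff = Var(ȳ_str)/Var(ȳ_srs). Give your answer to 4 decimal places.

0.8590

Var(ȳ_str) = Σ Wₕ²(1−fₕ)sₕ²/nₕ with Wₕ = Nₕ/12515:
  Dept III: (6275/12515)²·(1−895/6275)·1060/895 = 0.2552802
  Dept IV: (6240/12515)²·(1−1481/6240)·188/1481 = 0.024068076
  → Var(ȳ_str) = 0.27934828.
Var(ȳ_srs) = (1 − 2376/12515)·953.7/2376 = 0.32518433.
deff = 0.27934828 / 0.32518433 = 0.8590.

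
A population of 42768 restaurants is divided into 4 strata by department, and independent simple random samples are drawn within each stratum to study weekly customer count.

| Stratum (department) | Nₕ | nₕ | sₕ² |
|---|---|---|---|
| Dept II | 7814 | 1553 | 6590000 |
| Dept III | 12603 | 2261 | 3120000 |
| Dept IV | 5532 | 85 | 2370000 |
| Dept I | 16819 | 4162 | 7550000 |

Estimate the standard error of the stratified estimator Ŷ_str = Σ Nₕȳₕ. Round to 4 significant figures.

1.270 × 10^6

Var(Ŷ_str) = Σₕ Nₕ²(1 − fₕ)sₕ²/nₕ.
Dept II: 7814²·(1 − 1553/7814)·6590000/1553 = 2.0760178 × 10^11.
Dept III: 12603²·(1 − 2261/12603)·3120000/2261 = 1.7985914 × 10^11.
Dept IV: 5532²·(1 − 85/5532)·2370000/85 = 8.4017348 × 10^11.
Dept I: 16819²·(1 − 4162/16819)·7550000/4162 = 3.8616759 × 10^11.
Sum = 1.613802 × 10^12.
SE = √(1.613802 × 10^12) = 1.270 × 10^6.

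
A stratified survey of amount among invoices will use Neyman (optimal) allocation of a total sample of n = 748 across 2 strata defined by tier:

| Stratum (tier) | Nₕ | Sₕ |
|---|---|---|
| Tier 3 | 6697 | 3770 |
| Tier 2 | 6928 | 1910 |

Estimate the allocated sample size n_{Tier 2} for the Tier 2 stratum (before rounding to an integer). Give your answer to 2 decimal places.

257.22

Neyman allocation: nₕ = n·NₕSₕ / Σⱼ NⱼSⱼ.
Σ NⱼSⱼ = 6697·3770 + 6928·1910 = 3.848017 × 10^7.
n_{Tier 2} = 748·6928·1910 / (3.848017 × 10^7) = 257.22.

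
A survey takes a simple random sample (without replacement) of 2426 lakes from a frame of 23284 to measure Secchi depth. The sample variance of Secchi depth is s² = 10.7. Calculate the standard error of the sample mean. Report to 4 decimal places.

Under SRS without replacement, Var(ȳ) = (1 − f)·s²/n with f = n/N = 2426/23284 = 0.10419172.
Var(ȳ) = (1 − 0.10419172)·10.7/2426 = 0.89580828·0.0044105523 = 0.0039510093.
SE(ȳ) = √(0.0039510093) = 0.0629.

0.0629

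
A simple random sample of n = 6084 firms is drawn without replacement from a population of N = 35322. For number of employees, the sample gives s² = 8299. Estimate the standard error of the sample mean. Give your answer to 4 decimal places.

Under SRS without replacement, Var(ȳ) = (1 − f)·s²/n with f = n/N = 6084/35322 = 0.17224393.
Var(ȳ) = (1 − 0.17224393)·8299/6084 = 0.82775607·1.3640697 = 1.129117.
SE(ȳ) = √(1.129117) = 1.0626.

1.0626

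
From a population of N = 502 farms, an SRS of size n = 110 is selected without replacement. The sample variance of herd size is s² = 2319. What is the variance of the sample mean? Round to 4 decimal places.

Under SRS without replacement, Var(ȳ) = (1 − f)·s²/n with f = n/N = 110/502 = 0.21912351.
Var(ȳ) = (1 − 0.21912351)·2319/110 = 0.78087649·21.081818 = 16.462296.

16.4623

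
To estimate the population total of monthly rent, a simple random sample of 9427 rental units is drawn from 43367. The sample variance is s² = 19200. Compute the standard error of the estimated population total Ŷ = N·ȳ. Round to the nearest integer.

54752

Var(Ŷ) = N²·Var(ȳ) = N²·(1 − n/N)·s²/n.
f = 9427/43367 = 0.21737727; Var(ȳ) = 0.78262273·19200/9427 = 1.5939701.
Var(Ŷ) = 43367² · 1.5939701 = 2.9977743 × 10^9.
SE(Ŷ) = √(2.9977743 × 10^9) = 54752.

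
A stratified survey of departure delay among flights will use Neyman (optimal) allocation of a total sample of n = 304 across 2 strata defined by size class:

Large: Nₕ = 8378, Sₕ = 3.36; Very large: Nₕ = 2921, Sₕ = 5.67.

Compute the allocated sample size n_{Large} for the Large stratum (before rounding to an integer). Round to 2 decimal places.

Neyman allocation: nₕ = n·NₕSₕ / Σⱼ NⱼSⱼ.
Σ NⱼSⱼ = 8378·3.36 + 2921·5.67 = 44712.15.
n_{Large} = 304·8378·3.36 / 44712.15 = 191.39.

191.39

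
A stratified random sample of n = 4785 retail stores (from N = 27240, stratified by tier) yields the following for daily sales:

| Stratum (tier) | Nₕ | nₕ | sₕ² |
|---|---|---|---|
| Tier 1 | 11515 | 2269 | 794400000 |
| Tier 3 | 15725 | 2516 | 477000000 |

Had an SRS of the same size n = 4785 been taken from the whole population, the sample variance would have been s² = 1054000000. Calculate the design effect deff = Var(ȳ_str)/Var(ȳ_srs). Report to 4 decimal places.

Var(ȳ_str) = Σ Wₕ²(1−fₕ)sₕ²/nₕ with Wₕ = Nₕ/27240:
  Tier 1: (11515/27240)²·(1−2269/11515)·794400000/2269 = 50235.226
  Tier 3: (15725/27240)²·(1−2516/15725)·477000000/2516 = 53070.616
  → Var(ȳ_str) = 103305.84.
Var(ȳ_srs) = (1 − 4785/27240)·1054000000/4785 = 181578.58.
deff = 103305.84 / 181578.58 = 0.5689.

0.5689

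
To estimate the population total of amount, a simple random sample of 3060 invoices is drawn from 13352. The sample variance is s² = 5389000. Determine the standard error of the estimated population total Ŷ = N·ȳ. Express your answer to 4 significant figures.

Var(Ŷ) = N²·Var(ȳ) = N²·(1 − n/N)·s²/n.
f = 3060/13352 = 0.22917915; Var(ȳ) = 0.77082085·5389000/3060 = 1357.5012.
Var(Ŷ) = 13352² · 1357.5012 = 2.4200975 × 10^11.
SE(Ŷ) = √(2.4200975 × 10^11) = 491900.

491900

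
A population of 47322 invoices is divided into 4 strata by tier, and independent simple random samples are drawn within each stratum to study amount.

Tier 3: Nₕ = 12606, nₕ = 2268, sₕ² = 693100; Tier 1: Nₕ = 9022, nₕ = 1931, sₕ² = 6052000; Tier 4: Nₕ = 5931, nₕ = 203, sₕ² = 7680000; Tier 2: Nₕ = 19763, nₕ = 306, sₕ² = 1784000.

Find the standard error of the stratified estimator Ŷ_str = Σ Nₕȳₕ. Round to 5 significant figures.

1.9410 × 10^6

Var(Ŷ_str) = Σₕ Nₕ²(1 − fₕ)sₕ²/nₕ.
Tier 3: 12606²·(1 − 2268/12606)·693100/2268 = 3.9825999 × 10^10.
Tier 1: 9022²·(1 − 1931/9022)·6052000/1931 = 2.0050581 × 10^11.
Tier 4: 5931²·(1 − 203/5931)·7680000/203 = 1.2852752 × 10^12.
Tier 2: 19763²·(1 − 306/19763)·1784000/306 = 2.2418274 × 10^12.
Sum = 3.7674344 × 10^12.
SE = √(3.7674344 × 10^12) = 1.9410 × 10^6.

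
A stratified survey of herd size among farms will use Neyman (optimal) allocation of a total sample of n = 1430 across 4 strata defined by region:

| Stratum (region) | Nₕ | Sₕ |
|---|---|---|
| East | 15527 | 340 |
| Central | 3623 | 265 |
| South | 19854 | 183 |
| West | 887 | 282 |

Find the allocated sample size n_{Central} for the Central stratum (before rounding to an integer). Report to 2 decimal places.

135.63

Neyman allocation: nₕ = n·NₕSₕ / Σⱼ NⱼSⱼ.
Σ NⱼSⱼ = 15527·340 + 3623·265 + 19854·183 + 887·282 = 1.0122691 × 10^7.
n_{Central} = 1430·3623·265 / (1.0122691 × 10^7) = 135.63.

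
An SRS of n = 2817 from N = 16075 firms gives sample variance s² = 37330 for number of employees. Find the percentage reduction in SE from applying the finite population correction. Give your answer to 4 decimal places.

9.1838

f = n/N = 2817/16075 = 0.17524106.
SE_no-fpc = √(s²/n) = 3.6402866; SE_fpc = √((1−f)s²/n) = 3.3059714.
Ratio = √(1−f) = 0.90816240. Reduction = 100·(1 − 0.90816240) = 9.1838%.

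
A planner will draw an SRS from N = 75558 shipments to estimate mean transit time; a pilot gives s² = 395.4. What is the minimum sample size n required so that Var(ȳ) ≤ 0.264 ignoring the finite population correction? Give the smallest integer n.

1498

Without fpc, n₀ = s²/D = 395.4/0.264 = 1497.7273.
Rounding up, n = 1498.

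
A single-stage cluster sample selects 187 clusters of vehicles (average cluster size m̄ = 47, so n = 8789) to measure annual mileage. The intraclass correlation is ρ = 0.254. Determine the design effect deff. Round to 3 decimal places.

deff = 1 + (47 − 1)·0.254 = 1 + 11.684 = 12.684.

12.684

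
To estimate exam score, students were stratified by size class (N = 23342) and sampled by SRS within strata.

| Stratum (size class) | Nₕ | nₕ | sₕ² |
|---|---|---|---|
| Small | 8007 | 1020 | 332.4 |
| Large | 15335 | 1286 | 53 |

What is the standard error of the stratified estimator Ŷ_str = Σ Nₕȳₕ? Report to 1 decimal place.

Var(Ŷ_str) = Σₕ Nₕ²(1 − fₕ)sₕ²/nₕ.
Small: 8007²·(1 − 1020/8007)·332.4/1020 = 1.8231459 × 10^7.
Large: 15335²·(1 − 1286/15335)·53/1286 = 8.8790008 × 10^6.
Sum = 2.711046 × 10^7.
SE = √(2.711046 × 10^7) = 5206.8.

5206.8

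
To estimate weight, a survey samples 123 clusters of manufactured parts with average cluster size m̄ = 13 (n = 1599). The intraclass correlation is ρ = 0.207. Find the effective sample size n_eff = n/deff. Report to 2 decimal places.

deff = 1 + (13 − 1)·0.207 = 1 + 2.484 = 3.484.
n_eff = 1599 / 3.484 = 458.96.

458.96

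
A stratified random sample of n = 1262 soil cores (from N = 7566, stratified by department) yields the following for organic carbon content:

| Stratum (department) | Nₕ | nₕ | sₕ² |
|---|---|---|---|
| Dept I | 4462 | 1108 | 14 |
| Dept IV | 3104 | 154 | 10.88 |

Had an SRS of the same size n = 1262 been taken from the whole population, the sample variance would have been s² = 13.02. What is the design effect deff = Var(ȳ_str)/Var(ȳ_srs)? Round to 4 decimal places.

Var(ȳ_str) = Σ Wₕ²(1−fₕ)sₕ²/nₕ with Wₕ = Nₕ/7566:
  Dept I: (4462/7566)²·(1−1108/4462)·14/1108 = 0.0033033016
  Dept IV: (3104/7566)²·(1−154/3104)·10.88/154 = 0.011301061
  → Var(ȳ_str) = 0.014604363.
Var(ȳ_srs) = (1 − 1262/7566)·13.02/1262 = 0.0085961007.
deff = 0.014604363 / 0.0085961007 = 1.6990.

1.6990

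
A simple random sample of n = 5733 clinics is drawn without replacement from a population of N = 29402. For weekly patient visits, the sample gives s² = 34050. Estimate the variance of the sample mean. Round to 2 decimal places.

4.78

Under SRS without replacement, Var(ȳ) = (1 − f)·s²/n with f = n/N = 5733/29402 = 0.19498674.
Var(ȳ) = (1 − 0.19498674)·34050/5733 = 0.80501326·5.9392988 = 4.7812143.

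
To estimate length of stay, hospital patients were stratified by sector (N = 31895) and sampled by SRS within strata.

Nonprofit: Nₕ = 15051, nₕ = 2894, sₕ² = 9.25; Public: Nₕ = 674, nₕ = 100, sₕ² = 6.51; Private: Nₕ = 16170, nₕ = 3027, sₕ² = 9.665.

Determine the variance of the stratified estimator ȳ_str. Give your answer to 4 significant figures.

0.001267

Var(ȳ_str) = Σₕ Wₕ²(1 − fₕ)sₕ²/nₕ with Wₕ = Nₕ/N, N = 31895.
Nonprofit: Wₕ = 0.47189215; term = 0.47189215²·(1 − 0.19227958)·9.25/2894 = 5.7489663 × 10^-4.
Public: Wₕ = 0.02113184; term = 0.02113184²·(1 − 0.14836795)·6.51/100 = 2.4757544 × 10^-5.
Private: Wₕ = 0.50697602; term = 0.50697602²·(1 − 0.18719852)·9.665/3027 = 6.670352 × 10^-4.
Sum = 0.0012666894.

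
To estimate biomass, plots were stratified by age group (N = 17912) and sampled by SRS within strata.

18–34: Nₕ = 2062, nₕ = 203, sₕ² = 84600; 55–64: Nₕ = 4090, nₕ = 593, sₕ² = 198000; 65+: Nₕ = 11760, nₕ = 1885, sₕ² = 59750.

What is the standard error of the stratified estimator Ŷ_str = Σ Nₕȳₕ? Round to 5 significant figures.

100270

Var(Ŷ_str) = Σₕ Nₕ²(1 − fₕ)sₕ²/nₕ.
18–34: 2062²·(1 − 203/2062)·84600/203 = 1.5975056 × 10^9.
55–64: 4090²·(1 − 593/4090)·198000/593 = 4.7756164 × 10^9.
65+: 11760²·(1 − 1885/11760)·59750/1885 = 3.6810438 × 10^9.
Sum = 1.0054166 × 10^10.
SE = √(1.0054166 × 10^10) = 100270.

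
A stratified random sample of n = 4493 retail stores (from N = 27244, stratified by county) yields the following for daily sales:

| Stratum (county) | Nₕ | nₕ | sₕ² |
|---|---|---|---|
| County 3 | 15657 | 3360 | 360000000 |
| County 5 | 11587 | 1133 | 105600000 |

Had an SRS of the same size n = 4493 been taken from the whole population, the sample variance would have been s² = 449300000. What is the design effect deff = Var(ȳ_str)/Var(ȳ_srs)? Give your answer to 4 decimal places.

0.5150

Var(ȳ_str) = Σ Wₕ²(1−fₕ)sₕ²/nₕ with Wₕ = Nₕ/27244:
  County 3: (15657/27244)²·(1−3360/15657)·360000000/3360 = 27792.602
  County 5: (11587/27244)²·(1−1133/11587)·105600000/1133 = 15210.58
  → Var(ȳ_str) = 43003.182.
Var(ȳ_srs) = (1 − 4493/27244)·449300000/4493 = 83508.295.
deff = 43003.182 / 83508.295 = 0.5150.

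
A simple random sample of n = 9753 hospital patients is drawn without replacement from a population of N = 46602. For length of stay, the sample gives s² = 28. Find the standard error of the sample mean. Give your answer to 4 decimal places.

Under SRS without replacement, Var(ȳ) = (1 − f)·s²/n with f = n/N = 9753/46602 = 0.20928286.
Var(ȳ) = (1 − 0.20928286)·28/9753 = 0.79071714·0.0028709115 = 0.0022700789.
SE(ȳ) = √(0.0022700789) = 0.0476.

0.0476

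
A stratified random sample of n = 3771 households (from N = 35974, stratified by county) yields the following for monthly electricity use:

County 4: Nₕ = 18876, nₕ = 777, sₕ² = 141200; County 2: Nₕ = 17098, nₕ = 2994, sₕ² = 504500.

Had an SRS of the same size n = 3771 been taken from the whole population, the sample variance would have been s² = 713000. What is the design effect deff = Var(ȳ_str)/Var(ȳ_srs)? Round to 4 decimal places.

Var(ȳ_str) = Σ Wₕ²(1−fₕ)sₕ²/nₕ with Wₕ = Nₕ/35974:
  County 4: (18876/35974)²·(1−777/18876)·141200/777 = 47.973429
  County 2: (17098/35974)²·(1−2994/17098)·504500/2994 = 31.399268
  → Var(ȳ_str) = 79.372697.
Var(ȳ_srs) = (1 − 3771/35974)·713000/3771 = 169.25465.
deff = 79.372697 / 169.25465 = 0.4690.

0.4690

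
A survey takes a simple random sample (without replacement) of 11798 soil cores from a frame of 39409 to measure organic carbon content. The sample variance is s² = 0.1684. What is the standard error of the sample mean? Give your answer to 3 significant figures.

Under SRS without replacement, Var(ȳ) = (1 − f)·s²/n with f = n/N = 11798/39409 = 0.29937324.
Var(ȳ) = (1 − 0.29937324)·0.1684/11798 = 0.70062676·1.4273606 × 10^-5 = 1.000047 × 10^-5.
SE(ȳ) = √(1.000047 × 10^-5) = 0.00316.

0.00316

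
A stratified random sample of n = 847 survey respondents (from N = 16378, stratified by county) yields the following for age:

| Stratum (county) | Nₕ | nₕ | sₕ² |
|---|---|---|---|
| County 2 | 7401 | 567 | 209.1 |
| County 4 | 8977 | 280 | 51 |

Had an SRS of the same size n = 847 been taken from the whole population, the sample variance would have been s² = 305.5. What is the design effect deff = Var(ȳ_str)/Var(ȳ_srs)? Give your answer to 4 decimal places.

Var(ȳ_str) = Σ Wₕ²(1−fₕ)sₕ²/nₕ with Wₕ = Nₕ/16378:
  County 2: (7401/16378)²·(1−567/7401)·209.1/567 = 0.069536787
  County 4: (8977/16378)²·(1−280/8977)·51/280 = 0.053014065
  → Var(ȳ_str) = 0.12255085.
Var(ȳ_srs) = (1 − 847/16378)·305.5/847 = 0.3420317.
deff = 0.12255085 / 0.3420317 = 0.3583.

0.3583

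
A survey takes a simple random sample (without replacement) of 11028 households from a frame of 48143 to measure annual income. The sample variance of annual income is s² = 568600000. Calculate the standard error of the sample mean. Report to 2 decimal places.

Under SRS without replacement, Var(ȳ) = (1 − f)·s²/n with f = n/N = 11028/48143 = 0.22906757.
Var(ȳ) = (1 − 0.22906757)·568600000/11028 = 0.77093243·51559.666 = 39749.019.
SE(ȳ) = √(39749.019) = 199.37.

199.37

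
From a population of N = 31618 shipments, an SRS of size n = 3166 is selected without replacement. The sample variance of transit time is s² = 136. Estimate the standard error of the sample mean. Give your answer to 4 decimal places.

Under SRS without replacement, Var(ȳ) = (1 − f)·s²/n with f = n/N = 3166/31618 = 0.10013284.
Var(ȳ) = (1 − 0.10013284)·136/3166 = 0.89986716·0.042956412 = 0.038655065.
SE(ȳ) = √(0.038655065) = 0.1966.

0.1966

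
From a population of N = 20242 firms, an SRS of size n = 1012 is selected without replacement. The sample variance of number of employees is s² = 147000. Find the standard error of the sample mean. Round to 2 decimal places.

11.75

Under SRS without replacement, Var(ȳ) = (1 − f)·s²/n with f = n/N = 1012/20242 = 0.04999506.
Var(ȳ) = (1 − 0.04999506)·147000/1012 = 0.95000494·145.25692 = 137.99479.
SE(ȳ) = √(137.99479) = 11.75.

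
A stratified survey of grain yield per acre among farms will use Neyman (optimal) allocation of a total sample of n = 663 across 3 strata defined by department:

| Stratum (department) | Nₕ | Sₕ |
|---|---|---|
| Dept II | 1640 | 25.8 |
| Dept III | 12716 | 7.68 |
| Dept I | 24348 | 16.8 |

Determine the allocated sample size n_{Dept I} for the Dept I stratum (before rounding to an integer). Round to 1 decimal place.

494.0

Neyman allocation: nₕ = n·NₕSₕ / Σⱼ NⱼSⱼ.
Σ NⱼSⱼ = 1640·25.8 + 12716·7.68 + 24348·16.8 = 549017.28.
n_{Dept I} = 663·24348·16.8 / 549017.28 = 494.0.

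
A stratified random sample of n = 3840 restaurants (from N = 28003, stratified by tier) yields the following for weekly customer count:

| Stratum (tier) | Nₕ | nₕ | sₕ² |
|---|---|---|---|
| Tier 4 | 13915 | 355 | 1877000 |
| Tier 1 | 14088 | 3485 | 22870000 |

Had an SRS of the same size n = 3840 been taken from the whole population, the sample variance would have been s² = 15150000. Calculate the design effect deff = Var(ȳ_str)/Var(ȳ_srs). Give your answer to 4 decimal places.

Var(ȳ_str) = Σ Wₕ²(1−fₕ)sₕ²/nₕ with Wₕ = Nₕ/28003:
  Tier 4: (13915/28003)²·(1−355/13915)·1877000/355 = 1272.2419
  Tier 1: (14088/28003)²·(1−3485/14088)·22870000/3485 = 1250.0643
  → Var(ȳ_str) = 2522.3062.
Var(ȳ_srs) = (1 − 3840/28003)·15150000/3840 = 3404.299.
deff = 2522.3062 / 3404.299 = 0.7409.

0.7409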